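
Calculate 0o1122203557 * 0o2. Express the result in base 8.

0o2244407336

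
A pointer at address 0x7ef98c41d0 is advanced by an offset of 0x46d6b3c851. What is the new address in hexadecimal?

0xc5d0400a21

Add column by column in base 16, right to left:
  0+1 = 1
  d+5 = 2 carry 1
  1+8+1 = a
  4+c = 0 carry 1
  c+3+1 = 0 carry 1
  8+b+1 = 4 carry 1
  9+6+1 = 0 carry 1
  f+d+1 = d carry 1
  e+6+1 = 5 carry 1
  7+4+1 = c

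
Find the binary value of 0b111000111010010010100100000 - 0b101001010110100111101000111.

0b1111100011101010111011001

Subtract column by column in base 2:
  0-1 → 1 (borrow)
  0-1-1 → 0 (borrow)
  0-1-1 → 0 (borrow)
  0-0-1 → 1 (borrow)
  0-0-1 → 1 (borrow)
  1-0-1 → 0
  0-1 → 1 (borrow)
  0-0-1 → 1 (borrow)
  1-1-1 → 1 (borrow)
  0-1-1 → 0 (borrow)
  1-1-1 → 1 (borrow)
  0-1-1 → 0 (borrow)
  0-0-1 → 1 (borrow)
  1-0-1 → 0
  0-1 → 1 (borrow)
  0-0-1 → 1 (borrow)
  1-1-1 → 1 (borrow)
  0-1-1 → 0 (borrow)
  1-0-1 → 0
  1-1 → 0
  1-0 → 1
  0-1 → 1 (borrow)
  0-0-1 → 1 (borrow)
  0-0-1 → 1 (borrow)
  1-1-1 → 1 (borrow)
  1-0-1 → 0
  1-1 → 0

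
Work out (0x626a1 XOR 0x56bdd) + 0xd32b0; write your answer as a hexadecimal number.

First 0x626a1 XOR 0x56bdd = 0x34d7c.
Add column by column in base 16, right to left:
  c+0 = c
  7+b = 2 carry 1
  d+2+1 = 0 carry 1
  4+3+1 = 8
  3+d = 0 carry 1
  final carry 1

0x10802c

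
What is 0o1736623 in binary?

Each octal digit is 3 bits: 1=001 7=111 3=011 6=110 6=110 2=010 3=011.

0b1111011110110010011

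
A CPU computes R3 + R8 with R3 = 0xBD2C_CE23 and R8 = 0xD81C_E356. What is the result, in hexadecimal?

Add column by column in base 16, right to left:
  3+6 = 9
  2+5 = 7
  E+3 = 1 carry 1
  C+E+1 = B carry 1
  C+C+1 = 9 carry 1
  2+1+1 = 4
  D+8 = 5 carry 1
  B+D+1 = 9 carry 1
  final carry 1

0x19549B179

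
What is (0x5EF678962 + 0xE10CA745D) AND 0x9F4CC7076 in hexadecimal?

0x7036

Add column by column in base 16, right to left:
  2+D = F
  6+5 = B
  9+4 = D
  8+7 = F
  7+A = 1 carry 1
  6+C+1 = 3 carry 1
  F+0+1 = 0 carry 1
  E+1+1 = 0 carry 1
  5+E+1 = 4 carry 1
  final carry 1
Sum = 0x140031FDBF; now AND with 0x9F4CC7076:
  1&0=0, 4&9=0, 0&F=0, 0&4=0, 3&C=0, 1&C=0, F&7=7, D&0=0, B&7=3, F&6=6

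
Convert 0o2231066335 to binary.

Each octal digit is 3 bits: 2=010 2=010 3=011 1=001 0=000 6=110 6=110 3=011 3=011 5=101.

0b10010011001000110110011011101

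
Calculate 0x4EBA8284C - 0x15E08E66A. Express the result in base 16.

0x38D9F41E2

Subtract column by column in base 16:
  C-A → 2
  4-6 → E (borrow)
  8-6-1 → 1
  2-E → 4 (borrow)
  8-8-1 → F (borrow)
  A-0-1 → 9
  B-E → D (borrow)
  E-5-1 → 8
  4-1 → 3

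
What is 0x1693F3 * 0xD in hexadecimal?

0x1258357

Multiply each base-16 digit by 13, carrying:
  3×13 = 39 → write 7 carry 2
  F×13+2 = 197 → write 5 carry 12
  3×13+12 = 51 → write 3 carry 3
  9×13+3 = 120 → write 8 carry 7
  6×13+7 = 85 → write 5 carry 5
  1×13+5 = 18 → write 2 carry 1
  remaining carry: 1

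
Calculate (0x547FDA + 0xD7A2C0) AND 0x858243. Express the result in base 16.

Add column by column in base 16, right to left:
  A+0 = A
  D+C = 9 carry 1
  F+2+1 = 2 carry 1
  7+A+1 = 2 carry 1
  4+7+1 = C
  5+D = 2 carry 1
  final carry 1
Sum = 0x12C229A; now AND with 0x858243:
  1&0=0, 2&8=0, C&5=4, 2&8=0, 2&2=2, 9&4=0, A&3=2

0x40202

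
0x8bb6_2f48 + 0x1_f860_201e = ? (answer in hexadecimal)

Add column by column in base 16, right to left:
  8+e = 6 carry 1
  4+1+1 = 6
  f+0 = f
  2+2 = 4
  6+0 = 6
  b+6 = 1 carry 1
  b+8+1 = 4 carry 1
  8+f+1 = 8 carry 1
  0+1+1 = 2

0x284164f66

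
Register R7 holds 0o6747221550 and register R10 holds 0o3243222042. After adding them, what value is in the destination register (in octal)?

Add column by column in base 8, right to left:
  0+2 = 2
  5+4 = 1 carry 1
  5+0+1 = 6
  1+2 = 3
  2+2 = 4
  2+2 = 4
  7+3 = 2 carry 1
  4+4+1 = 1 carry 1
  7+2+1 = 2 carry 1
  6+3+1 = 2 carry 1
  final carry 1

0o12212443612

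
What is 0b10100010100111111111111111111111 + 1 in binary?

0b10100010101000000000000000000000

The trailing 21 digits are 1 (max in base 2), so adding 1 cascades: they roll to 0 and the next digit up increments.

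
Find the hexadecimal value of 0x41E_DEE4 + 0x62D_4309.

0xA4C21ED

Add column by column in base 16, right to left:
  4+9 = D
  E+0 = E
  E+3 = 1 carry 1
  D+4+1 = 2 carry 1
  E+D+1 = C carry 1
  1+2+1 = 4
  4+6 = A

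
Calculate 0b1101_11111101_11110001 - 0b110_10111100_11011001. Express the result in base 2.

0b1110100000100011000

Subtract column by column in base 2:
  1-1 → 0
  0-0 → 0
  0-0 → 0
  0-1 → 1 (borrow)
  1-1-1 → 1 (borrow)
  1-0-1 → 0
  1-1 → 0
  1-1 → 0
  1-0 → 1
  0-0 → 0
  1-1 → 0
  1-1 → 0
  1-1 → 0
  1-1 → 0
  1-0 → 1
  1-1 → 0
  1-0 → 1
  0-1 → 1 (borrow)
  1-1-1 → 1 (borrow)
  1-0-1 → 0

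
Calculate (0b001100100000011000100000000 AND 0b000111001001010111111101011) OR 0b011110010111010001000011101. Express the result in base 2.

0b001100100000011000100000000 AND 0b000111001001010111111101011 = 0b000100000000010000100000000.
Then OR with 0b011110010111010001000011101.

0b11110010111010001100011101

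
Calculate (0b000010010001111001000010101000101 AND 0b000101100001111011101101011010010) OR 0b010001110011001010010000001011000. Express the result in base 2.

0b10001110011111011010000001011000

0b000010010001111001000010101000101 AND 0b000101100001111011101101011010010 = 0b000000000001111001000000001000000.
Then OR with 0b010001110011001010010000001011000.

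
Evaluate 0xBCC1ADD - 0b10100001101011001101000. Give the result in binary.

0xBCC1ADD = 0b1011110011000001101011011101 in binary.
Subtract column by column in base 2:
  1-0 → 1
  0-0 → 0
  1-0 → 1
  1-1 → 0
  1-0 → 1
  0-1 → 1 (borrow)
  1-1-1 → 1 (borrow)
  1-0-1 → 0
  0-0 → 0
  1-1 → 0
  0-1 → 1 (borrow)
  1-0-1 → 0
  1-1 → 0
  0-0 → 0
  0-1 → 1 (borrow)
  0-1-1 → 0 (borrow)
  0-0-1 → 1 (borrow)
  0-0-1 → 1 (borrow)
  1-0-1 → 0
  1-0 → 1
  0-1 → 1 (borrow)
  0-0-1 → 1 (borrow)
  1-1-1 → 1 (borrow)
  1-0-1 → 0
  1-0 → 1
  1-0 → 1
  0-0 → 0
  1-0 → 1

0b1011011110110100010001110101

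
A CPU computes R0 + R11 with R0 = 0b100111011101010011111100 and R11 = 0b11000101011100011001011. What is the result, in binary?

Add column by column in base 2, right to left:
  0+1 = 1
  0+1 = 1
  1+0 = 1
  1+1 = 0 carry 1
  1+0+1 = 0 carry 1
  1+0+1 = 0 carry 1
  1+1+1 = 1 carry 1
  1+1+1 = 1 carry 1
  0+0+1 = 1
  0+0 = 0
  1+0 = 1
  0+1 = 1
  1+1 = 0 carry 1
  0+1+1 = 0 carry 1
  1+0+1 = 0 carry 1
  1+1+1 = 1 carry 1
  1+0+1 = 0 carry 1
  0+1+1 = 0 carry 1
  1+0+1 = 0 carry 1
  1+0+1 = 0 carry 1
  1+0+1 = 0 carry 1
  0+1+1 = 0 carry 1
  0+1+1 = 0 carry 1
  1+0+1 = 0 carry 1
  final carry 1

0b1000000001000110111000111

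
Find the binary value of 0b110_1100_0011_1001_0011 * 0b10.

0b11011000011100100110

Multiply each base-2 digit by 2, carrying:
  1×2 = 2 → write 0 carry 1
  1×2+1 = 3 → write 1 carry 1
  0×2+1 = 1 → write 1
  0×2 = 0 → write 0
  1×2 = 2 → write 0 carry 1
  0×2+1 = 1 → write 1
  0×2 = 0 → write 0
  1×2 = 2 → write 0 carry 1
  1×2+1 = 3 → write 1 carry 1
  1×2+1 = 3 → write 1 carry 1
  0×2+1 = 1 → write 1
  0×2 = 0 → write 0
  0×2 = 0 → write 0
  0×2 = 0 → write 0
  1×2 = 2 → write 0 carry 1
  1×2+1 = 3 → write 1 carry 1
  0×2+1 = 1 → write 1
  1×2 = 2 → write 0 carry 1
  1×2+1 = 3 → write 1 carry 1
  remaining carry: 1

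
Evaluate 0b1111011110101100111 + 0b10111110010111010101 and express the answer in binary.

Add column by column in base 2, right to left:
  1+1 = 0 carry 1
  1+0+1 = 0 carry 1
  1+1+1 = 1 carry 1
  0+0+1 = 1
  0+1 = 1
  1+0 = 1
  1+1 = 0 carry 1
  0+1+1 = 0 carry 1
  1+1+1 = 1 carry 1
  0+0+1 = 1
  1+1 = 0 carry 1
  1+0+1 = 0 carry 1
  1+0+1 = 0 carry 1
  1+1+1 = 1 carry 1
  0+1+1 = 0 carry 1
  1+1+1 = 1 carry 1
  1+1+1 = 1 carry 1
  1+1+1 = 1 carry 1
  1+0+1 = 0 carry 1
  0+1+1 = 0 carry 1
  final carry 1

0b100111010001100111100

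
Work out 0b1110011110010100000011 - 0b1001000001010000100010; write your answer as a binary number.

0b101011101000011100001

Subtract column by column in base 2:
  1-0 → 1
  1-1 → 0
  0-0 → 0
  0-0 → 0
  0-0 → 0
  0-1 → 1 (borrow)
  0-0-1 → 1 (borrow)
  0-0-1 → 1 (borrow)
  1-0-1 → 0
  0-0 → 0
  1-1 → 0
  0-0 → 0
  0-1 → 1 (borrow)
  1-0-1 → 0
  1-0 → 1
  1-0 → 1
  1-0 → 1
  0-0 → 0
  0-1 → 1 (borrow)
  1-0-1 → 0
  1-0 → 1
  1-1 → 0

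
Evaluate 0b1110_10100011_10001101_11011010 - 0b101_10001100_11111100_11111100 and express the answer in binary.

0b1001000101101001000011011110

Subtract column by column in base 2:
  0-0 → 0
  1-0 → 1
  0-1 → 1 (borrow)
  1-1-1 → 1 (borrow)
  1-1-1 → 1 (borrow)
  0-1-1 → 0 (borrow)
  1-1-1 → 1 (borrow)
  1-1-1 → 1 (borrow)
  1-0-1 → 0
  0-0 → 0
  1-1 → 0
  1-1 → 0
  0-1 → 1 (borrow)
  0-1-1 → 0 (borrow)
  0-1-1 → 0 (borrow)
  1-1-1 → 1 (borrow)
  1-0-1 → 0
  1-0 → 1
  0-1 → 1 (borrow)
  0-1-1 → 0 (borrow)
  0-0-1 → 1 (borrow)
  1-0-1 → 0
  0-0 → 0
  1-1 → 0
  0-1 → 1 (borrow)
  1-0-1 → 0
  1-1 → 0
  1-0 → 1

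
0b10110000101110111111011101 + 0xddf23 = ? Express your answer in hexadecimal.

0b10110000101110111111011101 = 0x2c2efdd in hexadecimal.
Add column by column in base 16, right to left:
  d+3 = 0 carry 1
  d+2+1 = 0 carry 1
  f+f+1 = f carry 1
  e+d+1 = c carry 1
  2+d+1 = 0 carry 1
  c+0+1 = d
  2+0 = 2

0x2d0cf00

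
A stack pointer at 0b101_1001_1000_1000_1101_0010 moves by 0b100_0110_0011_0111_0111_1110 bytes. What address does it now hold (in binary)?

0b100111111100000001010000

Add column by column in base 2, right to left:
  0+0 = 0
  1+1 = 0 carry 1
  0+1+1 = 0 carry 1
  0+1+1 = 0 carry 1
  1+1+1 = 1 carry 1
  0+1+1 = 0 carry 1
  1+1+1 = 1 carry 1
  1+0+1 = 0 carry 1
  0+1+1 = 0 carry 1
  0+1+1 = 0 carry 1
  0+1+1 = 0 carry 1
  1+0+1 = 0 carry 1
  0+1+1 = 0 carry 1
  0+1+1 = 0 carry 1
  0+0+1 = 1
  1+0 = 1
  1+0 = 1
  0+1 = 1
  0+1 = 1
  1+0 = 1
  1+0 = 1
  0+0 = 0
  1+1 = 0 carry 1
  final carry 1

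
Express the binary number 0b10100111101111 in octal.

Group the bits in threes: 010 100 111 101 111 → 24757.

0o24757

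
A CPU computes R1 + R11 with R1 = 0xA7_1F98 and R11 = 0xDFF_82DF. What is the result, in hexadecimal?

0xEA6A277

Add column by column in base 16, right to left:
  8+F = 7 carry 1
  9+D+1 = 7 carry 1
  F+2+1 = 2 carry 1
  1+8+1 = A
  7+F = 6 carry 1
  A+F+1 = A carry 1
  0+D+1 = E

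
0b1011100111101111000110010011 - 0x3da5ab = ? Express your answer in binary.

0b1011011000010100101111101000

0x3da5ab = 0b1111011010010110101011 in binary.
Subtract column by column in base 2:
  1-1 → 0
  1-1 → 0
  0-0 → 0
  0-1 → 1 (borrow)
  1-0-1 → 0
  0-1 → 1 (borrow)
  0-0-1 → 1 (borrow)
  1-1-1 → 1 (borrow)
  1-1-1 → 1 (borrow)
  0-0-1 → 1 (borrow)
  0-1-1 → 0 (borrow)
  0-0-1 → 1 (borrow)
  1-0-1 → 0
  1-1 → 0
  1-0 → 1
  1-1 → 0
  0-1 → 1 (borrow)
  1-0-1 → 0
  1-1 → 0
  1-1 → 0
  1-1 → 0
  0-1 → 1 (borrow)
  0-0-1 → 1 (borrow)
  1-0-1 → 0
  1-0 → 1
  1-0 → 1
  0-0 → 0
  1-0 → 1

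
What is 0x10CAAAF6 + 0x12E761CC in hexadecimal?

0x23B20CC2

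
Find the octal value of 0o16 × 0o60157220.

0o1243025740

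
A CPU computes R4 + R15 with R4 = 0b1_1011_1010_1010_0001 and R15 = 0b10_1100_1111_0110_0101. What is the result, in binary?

Add column by column in base 2, right to left:
  1+1 = 0 carry 1
  0+0+1 = 1
  0+1 = 1
  0+0 = 0
  0+0 = 0
  1+1 = 0 carry 1
  0+1+1 = 0 carry 1
  1+0+1 = 0 carry 1
  0+1+1 = 0 carry 1
  1+1+1 = 1 carry 1
  0+1+1 = 0 carry 1
  1+1+1 = 1 carry 1
  1+0+1 = 0 carry 1
  1+0+1 = 0 carry 1
  0+1+1 = 0 carry 1
  1+1+1 = 1 carry 1
  1+0+1 = 0 carry 1
  0+1+1 = 0 carry 1
  final carry 1

0b1001000101000000110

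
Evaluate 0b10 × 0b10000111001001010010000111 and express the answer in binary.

0b100001110010010100100001110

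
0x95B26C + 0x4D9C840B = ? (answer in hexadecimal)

Add column by column in base 16, right to left:
  C+B = 7 carry 1
  6+0+1 = 7
  2+4 = 6
  B+8 = 3 carry 1
  5+C+1 = 2 carry 1
  9+9+1 = 3 carry 1
  0+D+1 = E
  0+4 = 4

0x4E323677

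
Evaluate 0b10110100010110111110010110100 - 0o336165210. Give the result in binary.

0o336165210 = 0b11011110001110101010001000 in binary.
Subtract column by column in base 2:
  0-0 → 0
  0-0 → 0
  1-0 → 1
  0-1 → 1 (borrow)
  1-0-1 → 0
  1-0 → 1
  0-0 → 0
  1-1 → 0
  0-0 → 0
  0-1 → 1 (borrow)
  1-0-1 → 0
  1-1 → 0
  1-0 → 1
  1-1 → 0
  1-1 → 0
  0-1 → 1 (borrow)
  1-0-1 → 0
  1-0 → 1
  0-0 → 0
  1-1 → 0
  0-1 → 1 (borrow)
  0-1-1 → 0 (borrow)
  0-1-1 → 0 (borrow)
  1-0-1 → 0
  0-1 → 1 (borrow)
  1-1-1 → 1 (borrow)
  1-0-1 → 0
  0-0 → 0
  1-0 → 1

0b10011000100101001001000101100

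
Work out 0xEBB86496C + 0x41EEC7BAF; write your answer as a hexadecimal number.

0x12DA72C51B

Add column by column in base 16, right to left:
  C+F = B carry 1
  6+A+1 = 1 carry 1
  9+B+1 = 5 carry 1
  4+7+1 = C
  6+C = 2 carry 1
  8+E+1 = 7 carry 1
  B+E+1 = A carry 1
  B+1+1 = D
  E+4 = 2 carry 1
  final carry 1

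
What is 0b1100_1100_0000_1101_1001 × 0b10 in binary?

Multiply each base-2 digit by 2, carrying:
  1×2 = 2 → write 0 carry 1
  0×2+1 = 1 → write 1
  0×2 = 0 → write 0
  1×2 = 2 → write 0 carry 1
  1×2+1 = 3 → write 1 carry 1
  0×2+1 = 1 → write 1
  1×2 = 2 → write 0 carry 1
  1×2+1 = 3 → write 1 carry 1
  0×2+1 = 1 → write 1
  0×2 = 0 → write 0
  0×2 = 0 → write 0
  0×2 = 0 → write 0
  0×2 = 0 → write 0
  0×2 = 0 → write 0
  1×2 = 2 → write 0 carry 1
  1×2+1 = 3 → write 1 carry 1
  0×2+1 = 1 → write 1
  0×2 = 0 → write 0
  1×2 = 2 → write 0 carry 1
  1×2+1 = 3 → write 1 carry 1
  remaining carry: 1

0b110011000000110110010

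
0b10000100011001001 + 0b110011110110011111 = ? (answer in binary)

Add column by column in base 2, right to left:
  1+1 = 0 carry 1
  0+1+1 = 0 carry 1
  0+1+1 = 0 carry 1
  1+1+1 = 1 carry 1
  0+1+1 = 0 carry 1
  0+0+1 = 1
  1+0 = 1
  1+1 = 0 carry 1
  0+1+1 = 0 carry 1
  0+0+1 = 1
  0+1 = 1
  1+1 = 0 carry 1
  0+1+1 = 0 carry 1
  0+1+1 = 0 carry 1
  0+0+1 = 1
  0+0 = 0
  1+1 = 0 carry 1
  0+1+1 = 0 carry 1
  final carry 1

0b1000100011001101000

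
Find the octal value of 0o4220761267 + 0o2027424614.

Add column by column in base 8, right to left:
  7+4 = 3 carry 1
  6+1+1 = 0 carry 1
  2+6+1 = 1 carry 1
  1+4+1 = 6
  6+2 = 0 carry 1
  7+4+1 = 4 carry 1
  0+7+1 = 0 carry 1
  2+2+1 = 5
  2+0 = 2
  4+2 = 6

0o6250406103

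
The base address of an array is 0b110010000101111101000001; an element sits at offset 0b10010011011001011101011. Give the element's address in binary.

0b1000100100001001000101100

Add column by column in base 2, right to left:
  1+1 = 0 carry 1
  0+1+1 = 0 carry 1
  0+0+1 = 1
  0+1 = 1
  0+0 = 0
  0+1 = 1
  1+1 = 0 carry 1
  0+1+1 = 0 carry 1
  1+0+1 = 0 carry 1
  1+1+1 = 1 carry 1
  1+0+1 = 0 carry 1
  1+0+1 = 0 carry 1
  1+1+1 = 1 carry 1
  0+1+1 = 0 carry 1
  1+0+1 = 0 carry 1
  0+1+1 = 0 carry 1
  0+1+1 = 0 carry 1
  0+0+1 = 1
  0+0 = 0
  1+1 = 0 carry 1
  0+0+1 = 1
  0+0 = 0
  1+1 = 0 carry 1
  1+0+1 = 0 carry 1
  final carry 1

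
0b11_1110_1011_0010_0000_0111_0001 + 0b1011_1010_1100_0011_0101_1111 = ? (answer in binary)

0b100101001011110001111010000

Add column by column in base 2, right to left:
  1+1 = 0 carry 1
  0+1+1 = 0 carry 1
  0+1+1 = 0 carry 1
  0+1+1 = 0 carry 1
  1+1+1 = 1 carry 1
  1+0+1 = 0 carry 1
  1+1+1 = 1 carry 1
  0+0+1 = 1
  0+1 = 1
  0+1 = 1
  0+0 = 0
  0+0 = 0
  0+0 = 0
  1+0 = 1
  0+1 = 1
  0+1 = 1
  1+0 = 1
  1+1 = 0 carry 1
  0+0+1 = 1
  1+1 = 0 carry 1
  0+1+1 = 0 carry 1
  1+1+1 = 1 carry 1
  1+0+1 = 0 carry 1
  1+1+1 = 1 carry 1
  1+0+1 = 0 carry 1
  1+0+1 = 0 carry 1
  final carry 1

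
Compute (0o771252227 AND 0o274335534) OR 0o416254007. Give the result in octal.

0o771252227 AND 0o274335534 = 0o270210024.
Then OR with 0o416254007.

0o676254027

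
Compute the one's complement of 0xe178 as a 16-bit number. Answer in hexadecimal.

Each hex digit d becomes f−d:
  e→1, 1→e, 7→8, 8→7

0x1e87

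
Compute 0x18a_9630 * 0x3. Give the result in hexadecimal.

0x49fc290

Multiply each base-16 digit by 3, carrying:
  0×3 = 0 → write 0
  3×3 = 9 → write 9
  6×3 = 18 → write 2 carry 1
  9×3+1 = 28 → write c carry 1
  a×3+1 = 31 → write f carry 1
  8×3+1 = 25 → write 9 carry 1
  1×3+1 = 4 → write 4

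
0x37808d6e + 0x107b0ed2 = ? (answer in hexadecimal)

0x47fb9c40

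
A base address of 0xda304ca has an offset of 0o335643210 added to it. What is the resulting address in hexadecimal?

0x111a4b52

0o335643210 = 0x3774688 in hexadecimal.
Add column by column in base 16, right to left:
  a+8 = 2 carry 1
  c+8+1 = 5 carry 1
  4+6+1 = b
  0+4 = 4
  3+7 = a
  a+7 = 1 carry 1
  d+3+1 = 1 carry 1
  final carry 1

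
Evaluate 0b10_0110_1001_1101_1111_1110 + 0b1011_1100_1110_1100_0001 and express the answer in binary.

Add column by column in base 2, right to left:
  0+1 = 1
  1+0 = 1
  1+0 = 1
  1+0 = 1
  1+0 = 1
  1+0 = 1
  1+1 = 0 carry 1
  1+1+1 = 1 carry 1
  1+0+1 = 0 carry 1
  0+1+1 = 0 carry 1
  1+1+1 = 1 carry 1
  1+1+1 = 1 carry 1
  1+0+1 = 0 carry 1
  0+0+1 = 1
  0+1 = 1
  1+1 = 0 carry 1
  0+1+1 = 0 carry 1
  1+1+1 = 1 carry 1
  1+0+1 = 0 carry 1
  0+1+1 = 0 carry 1
  0+0+1 = 1
  1+0 = 1

0b1100100110110010111111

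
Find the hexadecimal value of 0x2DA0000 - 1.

The trailing 4 digits are 0, so subtracting 1 borrows through: they become F and the next digit up decrements.

0x2D9FFFF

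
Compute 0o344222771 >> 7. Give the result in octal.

7 bits is not a whole number of base-8 digits; in binary: 11100100010010010111111001 >> 7 = 1110010001001001011.

0o1621113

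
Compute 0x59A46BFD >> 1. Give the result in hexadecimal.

1 bits is not a whole number of base-16 digits; in binary: 1011001101001000110101111111101 >> 1 = 101100110100100011010111111110.

0x2CD235FE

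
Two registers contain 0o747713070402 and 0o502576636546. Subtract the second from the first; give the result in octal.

0o245114231634

Subtract column by column in base 8:
  2-6 → 4 (borrow)
  0-4-1 → 3 (borrow)
  4-5-1 → 6 (borrow)
  0-6-1 → 1 (borrow)
  7-3-1 → 3
  0-6 → 2 (borrow)
  3-6-1 → 4 (borrow)
  1-7-1 → 1 (borrow)
  7-5-1 → 1
  7-2 → 5
  4-0 → 4
  7-5 → 2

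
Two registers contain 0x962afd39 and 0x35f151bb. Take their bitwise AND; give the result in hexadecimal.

0x14205139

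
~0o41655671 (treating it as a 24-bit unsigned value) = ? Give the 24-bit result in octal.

Each oct digit d becomes 7−d:
  4→3, 1→6, 6→1, 5→2, 5→2, 6→1, 7→0, 1→6

0o36122106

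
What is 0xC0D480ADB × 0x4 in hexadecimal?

Multiply each base-16 digit by 4, carrying:
  B×4 = 44 → write C carry 2
  D×4+2 = 54 → write 6 carry 3
  A×4+3 = 43 → write B carry 2
  0×4+2 = 2 → write 2
  8×4 = 32 → write 0 carry 2
  4×4+2 = 18 → write 2 carry 1
  D×4+1 = 53 → write 5 carry 3
  0×4+3 = 3 → write 3
  C×4 = 48 → write 0 carry 3
  remaining carry: 3

0x3035202B6C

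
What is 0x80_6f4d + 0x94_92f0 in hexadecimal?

Add column by column in base 16, right to left:
  d+0 = d
  4+f = 3 carry 1
  f+2+1 = 2 carry 1
  6+9+1 = 0 carry 1
  0+4+1 = 5
  8+9 = 1 carry 1
  final carry 1

0x115023d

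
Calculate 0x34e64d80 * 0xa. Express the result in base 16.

0x210ff0700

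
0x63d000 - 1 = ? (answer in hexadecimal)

The trailing 3 digits are 0, so subtracting 1 borrows through: they become F and the next digit up decrements.

0x63cfff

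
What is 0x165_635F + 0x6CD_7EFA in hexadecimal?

0x832E259

Add column by column in base 16, right to left:
  F+A = 9 carry 1
  5+F+1 = 5 carry 1
  3+E+1 = 2 carry 1
  6+7+1 = E
  5+D = 2 carry 1
  6+C+1 = 3 carry 1
  1+6+1 = 8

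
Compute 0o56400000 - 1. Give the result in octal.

The trailing 5 digits are 0, so subtracting 1 borrows through: they become 7 and the next digit up decrements.

0o56377777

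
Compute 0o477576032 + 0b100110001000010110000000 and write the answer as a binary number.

0o477576032 = 0b100111111101111110000011010 in binary.
Add column by column in base 2, right to left:
  0+0 = 0
  1+0 = 1
  0+0 = 0
  1+0 = 1
  1+0 = 1
  0+0 = 0
  0+0 = 0
  0+1 = 1
  0+1 = 1
  0+0 = 0
  1+1 = 0 carry 1
  1+0+1 = 0 carry 1
  1+0+1 = 0 carry 1
  1+0+1 = 0 carry 1
  1+0+1 = 0 carry 1
  1+1+1 = 1 carry 1
  0+0+1 = 1
  1+0 = 1
  1+0 = 1
  1+1 = 0 carry 1
  1+1+1 = 1 carry 1
  1+0+1 = 0 carry 1
  1+0+1 = 0 carry 1
  1+1+1 = 1 carry 1
  0+0+1 = 1
  0+0 = 0
  1+0 = 1

0b101100101111000000110011010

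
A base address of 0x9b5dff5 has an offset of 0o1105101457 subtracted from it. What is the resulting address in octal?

0o50256306

0x9b5dff5 = 0o1155357765 in octal.
Subtract column by column in base 8:
  5-7 → 6 (borrow)
  6-5-1 → 0
  7-4 → 3
  7-1 → 6
  5-0 → 5
  3-1 → 2
  5-5 → 0
  5-0 → 5
  1-1 → 0
  1-1 → 0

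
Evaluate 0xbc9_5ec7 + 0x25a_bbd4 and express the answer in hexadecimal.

Add column by column in base 16, right to left:
  7+4 = b
  c+d = 9 carry 1
  e+b+1 = a carry 1
  5+b+1 = 1 carry 1
  9+a+1 = 4 carry 1
  c+5+1 = 2 carry 1
  b+2+1 = e

0xe241a9b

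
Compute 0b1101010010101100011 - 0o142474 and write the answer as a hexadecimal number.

0x5E027

0b1101010010101100011 = 0x6A563 in hexadecimal.
0o142474 = 0xC53C in hexadecimal.
Subtract column by column in base 16:
  3-C → 7 (borrow)
  6-3-1 → 2
  5-5 → 0
  A-C → E (borrow)
  6-0-1 → 5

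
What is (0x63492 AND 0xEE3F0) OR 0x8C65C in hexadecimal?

0xEE6DC

0x63492 AND 0xEE3F0 = 0x62090.
Then OR with 0x8C65C.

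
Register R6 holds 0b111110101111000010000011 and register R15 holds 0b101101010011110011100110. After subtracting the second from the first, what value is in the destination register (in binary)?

Subtract column by column in base 2:
  1-0 → 1
  1-1 → 0
  0-1 → 1 (borrow)
  0-0-1 → 1 (borrow)
  0-0-1 → 1 (borrow)
  0-1-1 → 0 (borrow)
  0-1-1 → 0 (borrow)
  1-1-1 → 1 (borrow)
  0-0-1 → 1 (borrow)
  0-0-1 → 1 (borrow)
  0-1-1 → 0 (borrow)
  0-1-1 → 0 (borrow)
  1-1-1 → 1 (borrow)
  1-1-1 → 1 (borrow)
  1-0-1 → 0
  1-0 → 1
  0-1 → 1 (borrow)
  1-0-1 → 0
  0-1 → 1 (borrow)
  1-0-1 → 0
  1-1 → 0
  1-1 → 0
  1-0 → 1
  1-1 → 0

0b10001011011001110011101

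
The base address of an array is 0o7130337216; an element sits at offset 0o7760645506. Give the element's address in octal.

0o17111204724

Add column by column in base 8, right to left:
  6+6 = 4 carry 1
  1+0+1 = 2
  2+5 = 7
  7+5 = 4 carry 1
  3+4+1 = 0 carry 1
  3+6+1 = 2 carry 1
  0+0+1 = 1
  3+6 = 1 carry 1
  1+7+1 = 1 carry 1
  7+7+1 = 7 carry 1
  final carry 1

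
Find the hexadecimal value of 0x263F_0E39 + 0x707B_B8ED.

0x96BAC726

Add column by column in base 16, right to left:
  9+D = 6 carry 1
  3+E+1 = 2 carry 1
  E+8+1 = 7 carry 1
  0+B+1 = C
  F+B = A carry 1
  3+7+1 = B
  6+0 = 6
  2+7 = 9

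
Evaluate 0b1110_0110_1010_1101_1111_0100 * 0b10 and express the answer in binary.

Multiply each base-2 digit by 2, carrying:
  0×2 = 0 → write 0
  0×2 = 0 → write 0
  1×2 = 2 → write 0 carry 1
  0×2+1 = 1 → write 1
  1×2 = 2 → write 0 carry 1
  1×2+1 = 3 → write 1 carry 1
  1×2+1 = 3 → write 1 carry 1
  1×2+1 = 3 → write 1 carry 1
  1×2+1 = 3 → write 1 carry 1
  0×2+1 = 1 → write 1
  1×2 = 2 → write 0 carry 1
  1×2+1 = 3 → write 1 carry 1
  0×2+1 = 1 → write 1
  1×2 = 2 → write 0 carry 1
  0×2+1 = 1 → write 1
  1×2 = 2 → write 0 carry 1
  0×2+1 = 1 → write 1
  1×2 = 2 → write 0 carry 1
  1×2+1 = 3 → write 1 carry 1
  0×2+1 = 1 → write 1
  0×2 = 0 → write 0
  1×2 = 2 → write 0 carry 1
  1×2+1 = 3 → write 1 carry 1
  1×2+1 = 3 → write 1 carry 1
  remaining carry: 1

0b1110011010101101111101000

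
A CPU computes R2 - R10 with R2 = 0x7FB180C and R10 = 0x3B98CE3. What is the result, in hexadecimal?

0x4418B29

Subtract column by column in base 16:
  C-3 → 9
  0-E → 2 (borrow)
  8-C-1 → B (borrow)
  1-8-1 → 8 (borrow)
  B-9-1 → 1
  F-B → 4
  7-3 → 4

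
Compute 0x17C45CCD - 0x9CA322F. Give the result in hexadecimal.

Subtract column by column in base 16:
  D-F → E (borrow)
  C-2-1 → 9
  C-2 → A
  5-3 → 2
  4-A → A (borrow)
  C-C-1 → F (borrow)
  7-9-1 → D (borrow)
  1-0-1 → 0

0xDFA2A9E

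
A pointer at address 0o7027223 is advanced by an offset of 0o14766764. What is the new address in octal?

0o24016207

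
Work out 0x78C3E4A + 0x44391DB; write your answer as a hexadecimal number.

0xBCFD025

Add column by column in base 16, right to left:
  A+B = 5 carry 1
  4+D+1 = 2 carry 1
  E+1+1 = 0 carry 1
  3+9+1 = D
  C+3 = F
  8+4 = C
  7+4 = B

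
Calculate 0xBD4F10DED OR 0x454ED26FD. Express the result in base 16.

0xFD4FD2FFD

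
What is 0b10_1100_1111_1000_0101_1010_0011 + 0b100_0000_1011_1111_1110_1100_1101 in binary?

Add column by column in base 2, right to left:
  1+1 = 0 carry 1
  1+0+1 = 0 carry 1
  0+1+1 = 0 carry 1
  0+1+1 = 0 carry 1
  0+0+1 = 1
  1+0 = 1
  0+1 = 1
  1+1 = 0 carry 1
  1+0+1 = 0 carry 1
  0+1+1 = 0 carry 1
  1+1+1 = 1 carry 1
  0+1+1 = 0 carry 1
  0+1+1 = 0 carry 1
  0+1+1 = 0 carry 1
  0+1+1 = 0 carry 1
  1+1+1 = 1 carry 1
  1+1+1 = 1 carry 1
  1+1+1 = 1 carry 1
  1+0+1 = 0 carry 1
  1+1+1 = 1 carry 1
  0+0+1 = 1
  0+0 = 0
  1+0 = 1
  1+0 = 1
  0+0 = 0
  1+0 = 1
  0+1 = 1

0b110110110111000010001110000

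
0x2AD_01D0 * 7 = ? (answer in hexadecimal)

Multiply each base-16 digit by 7, carrying:
  0×7 = 0 → write 0
  D×7 = 91 → write B carry 5
  1×7+5 = 12 → write C
  0×7 = 0 → write 0
  D×7 = 91 → write B carry 5
  A×7+5 = 75 → write B carry 4
  2×7+4 = 18 → write 2 carry 1
  remaining carry: 1

0x12BB0CB0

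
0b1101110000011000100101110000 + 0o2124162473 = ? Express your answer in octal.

0o3704467253

0b1101110000011000100101110000 = 0o1560304560 in octal.
Add column by column in base 8, right to left:
  0+3 = 3
  6+7 = 5 carry 1
  5+4+1 = 2 carry 1
  4+2+1 = 7
  0+6 = 6
  3+1 = 4
  0+4 = 4
  6+2 = 0 carry 1
  5+1+1 = 7
  1+2 = 3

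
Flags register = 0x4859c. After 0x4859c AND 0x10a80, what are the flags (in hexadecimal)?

0x00080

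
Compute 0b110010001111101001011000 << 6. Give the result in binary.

Left shift by 6: append 6 zero bits.

0b110010001111101001011000000000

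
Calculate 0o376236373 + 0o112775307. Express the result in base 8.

Add column by column in base 8, right to left:
  3+7 = 2 carry 1
  7+0+1 = 0 carry 1
  3+3+1 = 7
  6+5 = 3 carry 1
  3+7+1 = 3 carry 1
  2+7+1 = 2 carry 1
  6+2+1 = 1 carry 1
  7+1+1 = 1 carry 1
  3+1+1 = 5

0o511233702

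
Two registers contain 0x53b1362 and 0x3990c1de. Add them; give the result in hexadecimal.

0x3ecbd540

Add column by column in base 16, right to left:
  2+e = 0 carry 1
  6+d+1 = 4 carry 1
  3+1+1 = 5
  1+c = d
  b+0 = b
  3+9 = c
  5+9 = e
  0+3 = 3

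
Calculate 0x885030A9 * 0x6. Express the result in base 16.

0x331E123F6

Multiply each base-16 digit by 6, carrying:
  9×6 = 54 → write 6 carry 3
  A×6+3 = 63 → write F carry 3
  0×6+3 = 3 → write 3
  3×6 = 18 → write 2 carry 1
  0×6+1 = 1 → write 1
  5×6 = 30 → write E carry 1
  8×6+1 = 49 → write 1 carry 3
  8×6+3 = 51 → write 3 carry 3
  remaining carry: 3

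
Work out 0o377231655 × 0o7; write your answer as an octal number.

Multiply each base-8 digit by 7, carrying:
  5×7 = 35 → write 3 carry 4
  5×7+4 = 39 → write 7 carry 4
  6×7+4 = 46 → write 6 carry 5
  1×7+5 = 12 → write 4 carry 1
  3×7+1 = 22 → write 6 carry 2
  2×7+2 = 16 → write 0 carry 2
  7×7+2 = 51 → write 3 carry 6
  7×7+6 = 55 → write 7 carry 6
  3×7+6 = 27 → write 3 carry 3
  remaining carry: 3

0o3373064673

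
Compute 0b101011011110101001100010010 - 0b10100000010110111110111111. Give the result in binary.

Subtract column by column in base 2:
  0-1 → 1 (borrow)
  1-1-1 → 1 (borrow)
  0-1-1 → 0 (borrow)
  0-1-1 → 0 (borrow)
  1-1-1 → 1 (borrow)
  0-1-1 → 0 (borrow)
  0-0-1 → 1 (borrow)
  0-1-1 → 0 (borrow)
  1-1-1 → 1 (borrow)
  1-1-1 → 1 (borrow)
  0-1-1 → 0 (borrow)
  0-1-1 → 0 (borrow)
  1-0-1 → 0
  0-1 → 1 (borrow)
  1-1-1 → 1 (borrow)
  0-0-1 → 1 (borrow)
  1-1-1 → 1 (borrow)
  1-0-1 → 0
  1-0 → 1
  1-0 → 1
  0-0 → 0
  1-0 → 1
  1-0 → 1
  0-1 → 1 (borrow)
  1-0-1 → 0
  0-1 → 1 (borrow)
  1-0-1 → 0

0b10111011011110001101010011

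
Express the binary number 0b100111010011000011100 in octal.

Group the bits in threes: 100 111 010 011 000 011 100 → 4723034.

0o4723034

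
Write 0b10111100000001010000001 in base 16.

Group the bits into nibbles: 0101 1110 0000 0010 1000 0001 → 5E0281.

0x5E0281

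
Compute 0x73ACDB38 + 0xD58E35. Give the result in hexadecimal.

Add column by column in base 16, right to left:
  8+5 = D
  3+3 = 6
  B+E = 9 carry 1
  D+8+1 = 6 carry 1
  C+5+1 = 2 carry 1
  A+D+1 = 8 carry 1
  3+0+1 = 4
  7+0 = 7

0x7482696D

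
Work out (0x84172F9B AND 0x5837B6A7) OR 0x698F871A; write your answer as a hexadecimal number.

0x699FA79B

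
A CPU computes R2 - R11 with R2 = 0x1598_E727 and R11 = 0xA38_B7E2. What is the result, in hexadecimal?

Subtract column by column in base 16:
  7-2 → 5
  2-E → 4 (borrow)
  7-7-1 → F (borrow)
  E-B-1 → 2
  8-8 → 0
  9-3 → 6
  5-A → B (borrow)
  1-0-1 → 0

0xB602F45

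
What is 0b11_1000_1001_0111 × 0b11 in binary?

0b1010100111000101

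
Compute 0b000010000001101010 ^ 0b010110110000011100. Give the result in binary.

0b010100110001110110

XOR bit by bit (1 where the bits differ):
  000010000001101010
^ 010110110000011100
= 010100110001110110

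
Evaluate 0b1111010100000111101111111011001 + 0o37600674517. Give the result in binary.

0b101111000100001110101100100101000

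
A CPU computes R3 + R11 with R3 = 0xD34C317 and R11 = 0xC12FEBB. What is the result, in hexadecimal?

0x1947C1D2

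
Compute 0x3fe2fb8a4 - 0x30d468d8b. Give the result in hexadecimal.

Subtract column by column in base 16:
  4-b → 9 (borrow)
  a-8-1 → 1
  8-d → b (borrow)
  b-8-1 → 2
  f-6 → 9
  2-4 → e (borrow)
  e-d-1 → 0
  f-0 → f
  3-3 → 0

0xf0e92b19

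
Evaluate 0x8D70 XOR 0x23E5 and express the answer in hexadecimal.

0xAE95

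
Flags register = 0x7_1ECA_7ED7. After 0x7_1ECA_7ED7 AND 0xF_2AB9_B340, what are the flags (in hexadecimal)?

0x70A883240

AND each hex digit independently (no carries):
  7&F=7, 1&2=0, E&A=A, C&B=8, A&9=8, 7&B=3, E&3=2, D&4=4, 7&0=0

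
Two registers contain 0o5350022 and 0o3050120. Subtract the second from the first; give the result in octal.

0o2277702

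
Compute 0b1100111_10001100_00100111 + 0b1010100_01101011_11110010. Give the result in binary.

0b101110111111100000011001

Add column by column in base 2, right to left:
  1+0 = 1
  1+1 = 0 carry 1
  1+0+1 = 0 carry 1
  0+0+1 = 1
  0+1 = 1
  1+1 = 0 carry 1
  0+1+1 = 0 carry 1
  0+1+1 = 0 carry 1
  0+1+1 = 0 carry 1
  0+1+1 = 0 carry 1
  1+0+1 = 0 carry 1
  1+1+1 = 1 carry 1
  0+0+1 = 1
  0+1 = 1
  0+1 = 1
  1+0 = 1
  1+0 = 1
  1+0 = 1
  1+1 = 0 carry 1
  0+0+1 = 1
  0+1 = 1
  1+0 = 1
  1+1 = 0 carry 1
  final carry 1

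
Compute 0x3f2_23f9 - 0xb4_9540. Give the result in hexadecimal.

0x33d8eb9

Subtract column by column in base 16:
  9-0 → 9
  f-4 → b
  3-5 → e (borrow)
  2-9-1 → 8 (borrow)
  2-4-1 → d (borrow)
  f-b-1 → 3
  3-0 → 3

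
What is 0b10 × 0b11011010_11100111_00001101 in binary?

Multiply each base-2 digit by 2, carrying:
  1×2 = 2 → write 0 carry 1
  0×2+1 = 1 → write 1
  1×2 = 2 → write 0 carry 1
  1×2+1 = 3 → write 1 carry 1
  0×2+1 = 1 → write 1
  0×2 = 0 → write 0
  0×2 = 0 → write 0
  0×2 = 0 → write 0
  1×2 = 2 → write 0 carry 1
  1×2+1 = 3 → write 1 carry 1
  1×2+1 = 3 → write 1 carry 1
  0×2+1 = 1 → write 1
  0×2 = 0 → write 0
  1×2 = 2 → write 0 carry 1
  1×2+1 = 3 → write 1 carry 1
  1×2+1 = 3 → write 1 carry 1
  0×2+1 = 1 → write 1
  1×2 = 2 → write 0 carry 1
  0×2+1 = 1 → write 1
  1×2 = 2 → write 0 carry 1
  1×2+1 = 3 → write 1 carry 1
  0×2+1 = 1 → write 1
  1×2 = 2 → write 0 carry 1
  1×2+1 = 3 → write 1 carry 1
  remaining carry: 1

0b1101101011100111000011010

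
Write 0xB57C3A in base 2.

0b101101010111110000111010

Expand each hex digit to 4 bits: B=1011 5=0101 7=0111 C=1100 3=0011 A=1010.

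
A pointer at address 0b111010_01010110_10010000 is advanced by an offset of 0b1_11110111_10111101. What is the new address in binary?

Add column by column in base 2, right to left:
  0+1 = 1
  0+0 = 0
  0+1 = 1
  0+1 = 1
  1+1 = 0 carry 1
  0+1+1 = 0 carry 1
  0+0+1 = 1
  1+1 = 0 carry 1
  0+1+1 = 0 carry 1
  1+1+1 = 1 carry 1
  1+1+1 = 1 carry 1
  0+0+1 = 1
  1+1 = 0 carry 1
  0+1+1 = 0 carry 1
  1+1+1 = 1 carry 1
  0+1+1 = 0 carry 1
  0+1+1 = 0 carry 1
  1+0+1 = 0 carry 1
  0+0+1 = 1
  1+0 = 1
  1+0 = 1
  1+0 = 1

0b1111000100111001001101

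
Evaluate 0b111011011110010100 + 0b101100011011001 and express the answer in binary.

0b1000001000001101101

Add column by column in base 2, right to left:
  0+1 = 1
  0+0 = 0
  1+0 = 1
  0+1 = 1
  1+1 = 0 carry 1
  0+0+1 = 1
  0+1 = 1
  1+1 = 0 carry 1
  1+0+1 = 0 carry 1
  1+0+1 = 0 carry 1
  1+0+1 = 0 carry 1
  0+1+1 = 0 carry 1
  1+1+1 = 1 carry 1
  1+0+1 = 0 carry 1
  0+1+1 = 0 carry 1
  1+0+1 = 0 carry 1
  1+0+1 = 0 carry 1
  1+0+1 = 0 carry 1
  final carry 1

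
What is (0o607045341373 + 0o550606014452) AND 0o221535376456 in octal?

0o201411356044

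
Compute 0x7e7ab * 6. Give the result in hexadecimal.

0x2f6e02

Multiply each base-16 digit by 6, carrying:
  b×6 = 66 → write 2 carry 4
  a×6+4 = 64 → write 0 carry 4
  7×6+4 = 46 → write e carry 2
  e×6+2 = 86 → write 6 carry 5
  7×6+5 = 47 → write f carry 2
  remaining carry: 2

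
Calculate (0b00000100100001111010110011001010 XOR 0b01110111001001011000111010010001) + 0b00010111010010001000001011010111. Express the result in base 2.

0b10001010111010101010010100110010

First 0b00000100100001111010110011001010 XOR 0b01110111001001011000111010010001 = 0b01110011101000100010001001011011.
Add column by column in base 2, right to left:
  1+1 = 0 carry 1
  1+1+1 = 1 carry 1
  0+1+1 = 0 carry 1
  1+0+1 = 0 carry 1
  1+1+1 = 1 carry 1
  0+0+1 = 1
  1+1 = 0 carry 1
  0+1+1 = 0 carry 1
  0+0+1 = 1
  1+1 = 0 carry 1
  0+0+1 = 1
  0+0 = 0
  0+0 = 0
  1+0 = 1
  0+0 = 0
  0+1 = 1
  0+0 = 0
  1+0 = 1
  0+0 = 0
  0+1 = 1
  0+0 = 0
  1+0 = 1
  0+1 = 1
  1+0 = 1
  1+1 = 0 carry 1
  1+1+1 = 1 carry 1
  0+1+1 = 0 carry 1
  0+0+1 = 1
  1+1 = 0 carry 1
  1+0+1 = 0 carry 1
  1+0+1 = 0 carry 1
  final carry 1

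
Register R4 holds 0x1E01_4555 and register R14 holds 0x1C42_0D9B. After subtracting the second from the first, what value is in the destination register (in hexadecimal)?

Subtract column by column in base 16:
  5-B → A (borrow)
  5-9-1 → B (borrow)
  5-D-1 → 7 (borrow)
  4-0-1 → 3
  1-2 → F (borrow)
  0-4-1 → B (borrow)
  E-C-1 → 1
  1-1 → 0

0x1BF37BA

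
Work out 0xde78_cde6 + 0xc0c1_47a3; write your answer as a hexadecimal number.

0x19f3a1589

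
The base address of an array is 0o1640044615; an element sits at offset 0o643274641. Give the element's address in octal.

0o2503341456

Add column by column in base 8, right to left:
  5+1 = 6
  1+4 = 5
  6+6 = 4 carry 1
  4+4+1 = 1 carry 1
  4+7+1 = 4 carry 1
  0+2+1 = 3
  0+3 = 3
  4+4 = 0 carry 1
  6+6+1 = 5 carry 1
  1+0+1 = 2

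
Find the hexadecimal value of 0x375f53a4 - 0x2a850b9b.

Subtract column by column in base 16:
  4-b → 9 (borrow)
  a-9-1 → 0
  3-b → 8 (borrow)
  5-0-1 → 4
  f-5 → a
  5-8 → d (borrow)
  7-a-1 → c (borrow)
  3-2-1 → 0

0xcda4809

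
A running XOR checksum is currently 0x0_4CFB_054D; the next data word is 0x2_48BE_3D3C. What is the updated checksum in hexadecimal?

0x204453871

XOR each hex digit independently (no carries):
  0^2=2, 4^4=0, C^8=4, F^B=4, B^E=5, 0^3=3, 5^D=8, 4^3=7, D^C=1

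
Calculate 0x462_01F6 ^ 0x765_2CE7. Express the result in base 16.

0x3072D11

XOR each hex digit independently (no carries):
  4^7=3, 6^6=0, 2^5=7, 0^2=2, 1^C=D, F^E=1, 6^7=1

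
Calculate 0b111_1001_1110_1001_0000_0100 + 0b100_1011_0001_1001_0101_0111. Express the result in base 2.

Add column by column in base 2, right to left:
  0+1 = 1
  0+1 = 1
  1+1 = 0 carry 1
  0+0+1 = 1
  0+1 = 1
  0+0 = 0
  0+1 = 1
  0+0 = 0
  1+1 = 0 carry 1
  0+0+1 = 1
  0+0 = 0
  1+1 = 0 carry 1
  0+1+1 = 0 carry 1
  1+0+1 = 0 carry 1
  1+0+1 = 0 carry 1
  1+0+1 = 0 carry 1
  1+1+1 = 1 carry 1
  0+1+1 = 0 carry 1
  0+0+1 = 1
  1+1 = 0 carry 1
  1+0+1 = 0 carry 1
  1+0+1 = 0 carry 1
  1+1+1 = 1 carry 1
  final carry 1

0b110001010000001001011011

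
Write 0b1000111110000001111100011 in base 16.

0x11f03e3

Group the bits into nibbles: 0001 0001 1111 0000 0011 1110 0011 → 11f03e3.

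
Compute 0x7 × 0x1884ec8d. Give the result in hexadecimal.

0xaba277db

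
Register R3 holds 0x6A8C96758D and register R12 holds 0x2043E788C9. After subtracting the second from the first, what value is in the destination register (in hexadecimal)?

0x4A48AEECC4

Subtract column by column in base 16:
  D-9 → 4
  8-C → C (borrow)
  5-8-1 → C (borrow)
  7-8-1 → E (borrow)
  6-7-1 → E (borrow)
  9-E-1 → A (borrow)
  C-3-1 → 8
  8-4 → 4
  A-0 → A
  6-2 → 4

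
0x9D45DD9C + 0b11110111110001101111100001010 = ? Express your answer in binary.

0b10111100001111101011110010100110

0x9D45DD9C = 0b10011101010001011101110110011100 in binary.
Add column by column in base 2, right to left:
  0+0 = 0
  0+1 = 1
  1+0 = 1
  1+1 = 0 carry 1
  1+0+1 = 0 carry 1
  0+0+1 = 1
  0+0 = 0
  1+0 = 1
  1+1 = 0 carry 1
  0+1+1 = 0 carry 1
  1+1+1 = 1 carry 1
  1+1+1 = 1 carry 1
  1+1+1 = 1 carry 1
  0+0+1 = 1
  1+1 = 0 carry 1
  1+1+1 = 1 carry 1
  1+0+1 = 0 carry 1
  0+0+1 = 1
  1+0 = 1
  0+1 = 1
  0+1 = 1
  0+1 = 1
  1+1 = 0 carry 1
  0+1+1 = 0 carry 1
  1+0+1 = 0 carry 1
  0+1+1 = 0 carry 1
  1+1+1 = 1 carry 1
  1+1+1 = 1 carry 1
  1+1+1 = 1 carry 1
  0+0+1 = 1
  0+0 = 0
  1+0 = 1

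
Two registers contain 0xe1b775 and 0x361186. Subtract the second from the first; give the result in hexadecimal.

Subtract column by column in base 16:
  5-6 → f (borrow)
  7-8-1 → e (borrow)
  7-1-1 → 5
  b-1 → a
  1-6 → b (borrow)
  e-3-1 → a

0xaba5ef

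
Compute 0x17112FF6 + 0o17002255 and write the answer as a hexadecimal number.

0x174D34A3

0o17002255 = 0x3C04AD in hexadecimal.
Add column by column in base 16, right to left:
  6+D = 3 carry 1
  F+A+1 = A carry 1
  F+4+1 = 4 carry 1
  2+0+1 = 3
  1+C = D
  1+3 = 4
  7+0 = 7
  1+0 = 1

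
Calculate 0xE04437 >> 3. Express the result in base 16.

0x1C0886

3 bits is not a whole number of base-16 digits; in binary: 111000000100010000110111 >> 3 = 111000000100010000110.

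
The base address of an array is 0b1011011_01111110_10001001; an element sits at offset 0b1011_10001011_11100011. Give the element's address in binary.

Add column by column in base 2, right to left:
  1+1 = 0 carry 1
  0+1+1 = 0 carry 1
  0+0+1 = 1
  1+0 = 1
  0+0 = 0
  0+1 = 1
  0+1 = 1
  1+1 = 0 carry 1
  0+1+1 = 0 carry 1
  1+1+1 = 1 carry 1
  1+0+1 = 0 carry 1
  1+1+1 = 1 carry 1
  1+0+1 = 0 carry 1
  1+0+1 = 0 carry 1
  1+0+1 = 0 carry 1
  0+1+1 = 0 carry 1
  1+1+1 = 1 carry 1
  1+1+1 = 1 carry 1
  0+0+1 = 1
  1+1 = 0 carry 1
  1+0+1 = 0 carry 1
  0+0+1 = 1
  1+0 = 1

0b11001110000101001101100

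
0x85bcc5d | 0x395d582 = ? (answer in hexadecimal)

OR each hex digit independently (no carries):
  8|3=b, 5|9=d, b|5=f, c|d=d, c|5=d, 5|8=d, d|2=f

0xbdfdddf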